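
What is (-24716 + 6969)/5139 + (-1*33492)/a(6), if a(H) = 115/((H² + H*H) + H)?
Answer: -13427041169/590985 ≈ -22720.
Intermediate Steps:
a(H) = 115/(H + 2*H²) (a(H) = 115/((H² + H²) + H) = 115/(2*H² + H) = 115/(H + 2*H²))
(-24716 + 6969)/5139 + (-1*33492)/a(6) = (-24716 + 6969)/5139 + (-1*33492)/((115/(6*(1 + 2*6)))) = -17747*1/5139 - 33492/(115*(⅙)/(1 + 12)) = -17747/5139 - 33492/(115*(⅙)/13) = -17747/5139 - 33492/(115*(⅙)*(1/13)) = -17747/5139 - 33492/115/78 = -17747/5139 - 33492*78/115 = -17747/5139 - 2612376/115 = -13427041169/590985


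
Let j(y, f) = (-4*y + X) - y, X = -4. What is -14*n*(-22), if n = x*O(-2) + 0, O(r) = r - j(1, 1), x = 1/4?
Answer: 539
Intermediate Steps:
x = 1/4 (x = 1*(1/4) = 1/4 ≈ 0.25000)
j(y, f) = -4 - 5*y (j(y, f) = (-4*y - 4) - y = (-4 - 4*y) - y = -4 - 5*y)
O(r) = 9 + r (O(r) = r - (-4 - 5*1) = r - (-4 - 5) = r - 1*(-9) = r + 9 = 9 + r)
n = 7/4 (n = (9 - 2)/4 + 0 = (1/4)*7 + 0 = 7/4 + 0 = 7/4 ≈ 1.7500)
-14*n*(-22) = -14*7/4*(-22) = -49/2*(-22) = 539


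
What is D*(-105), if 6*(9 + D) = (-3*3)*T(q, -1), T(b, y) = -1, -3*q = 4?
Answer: 1575/2 ≈ 787.50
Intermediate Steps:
q = -4/3 (q = -⅓*4 = -4/3 ≈ -1.3333)
D = -15/2 (D = -9 + (-3*3*(-1))/6 = -9 + (-9*(-1))/6 = -9 + (⅙)*9 = -9 + 3/2 = -15/2 ≈ -7.5000)
D*(-105) = -15/2*(-105) = 1575/2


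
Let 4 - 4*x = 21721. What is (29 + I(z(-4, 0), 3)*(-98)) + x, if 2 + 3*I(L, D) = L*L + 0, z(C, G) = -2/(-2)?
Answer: -64411/12 ≈ -5367.6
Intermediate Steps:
z(C, G) = 1 (z(C, G) = -2*(-1/2) = 1)
x = -21717/4 (x = 1 - 1/4*21721 = 1 - 21721/4 = -21717/4 ≈ -5429.3)
I(L, D) = -2/3 + L**2/3 (I(L, D) = -2/3 + (L*L + 0)/3 = -2/3 + (L**2 + 0)/3 = -2/3 + L**2/3)
(29 + I(z(-4, 0), 3)*(-98)) + x = (29 + (-2/3 + (1/3)*1**2)*(-98)) - 21717/4 = (29 + (-2/3 + (1/3)*1)*(-98)) - 21717/4 = (29 + (-2/3 + 1/3)*(-98)) - 21717/4 = (29 - 1/3*(-98)) - 21717/4 = (29 + 98/3) - 21717/4 = 185/3 - 21717/4 = -64411/12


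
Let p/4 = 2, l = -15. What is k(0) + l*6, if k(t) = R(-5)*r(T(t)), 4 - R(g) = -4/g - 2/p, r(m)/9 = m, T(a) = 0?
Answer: -90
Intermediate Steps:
p = 8 (p = 4*2 = 8)
r(m) = 9*m
R(g) = 17/4 + 4/g (R(g) = 4 - (-4/g - 2/8) = 4 - (-4/g - 2*1/8) = 4 - (-4/g - 1/4) = 4 - (-1/4 - 4/g) = 4 + (1/4 + 4/g) = 17/4 + 4/g)
k(t) = 0 (k(t) = (17/4 + 4/(-5))*(9*0) = (17/4 + 4*(-1/5))*0 = (17/4 - 4/5)*0 = (69/20)*0 = 0)
k(0) + l*6 = 0 - 15*6 = 0 - 90 = -90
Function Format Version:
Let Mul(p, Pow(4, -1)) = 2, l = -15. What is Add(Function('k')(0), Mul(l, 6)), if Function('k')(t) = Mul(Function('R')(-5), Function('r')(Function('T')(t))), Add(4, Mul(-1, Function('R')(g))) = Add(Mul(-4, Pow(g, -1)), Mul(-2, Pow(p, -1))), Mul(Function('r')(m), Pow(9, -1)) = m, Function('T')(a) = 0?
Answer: -90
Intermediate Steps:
p = 8 (p = Mul(4, 2) = 8)
Function('r')(m) = Mul(9, m)
Function('R')(g) = Add(Rational(17, 4), Mul(4, Pow(g, -1))) (Function('R')(g) = Add(4, Mul(-1, Add(Mul(-4, Pow(g, -1)), Mul(-2, Pow(8, -1))))) = Add(4, Mul(-1, Add(Mul(-4, Pow(g, -1)), Mul(-2, Rational(1, 8))))) = Add(4, Mul(-1, Add(Mul(-4, Pow(g, -1)), Rational(-1, 4)))) = Add(4, Mul(-1, Add(Rational(-1, 4), Mul(-4, Pow(g, -1))))) = Add(4, Add(Rational(1, 4), Mul(4, Pow(g, -1)))) = Add(Rational(17, 4), Mul(4, Pow(g, -1))))
Function('k')(t) = 0 (Function('k')(t) = Mul(Add(Rational(17, 4), Mul(4, Pow(-5, -1))), Mul(9, 0)) = Mul(Add(Rational(17, 4), Mul(4, Rational(-1, 5))), 0) = Mul(Add(Rational(17, 4), Rational(-4, 5)), 0) = Mul(Rational(69, 20), 0) = 0)
Add(Function('k')(0), Mul(l, 6)) = Add(0, Mul(-15, 6)) = Add(0, -90) = -90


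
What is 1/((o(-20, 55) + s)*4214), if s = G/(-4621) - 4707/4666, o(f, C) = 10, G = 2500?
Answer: 10780793/383895005991 ≈ 2.8083e-5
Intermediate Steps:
s = -33416047/21561586 (s = 2500/(-4621) - 4707/4666 = 2500*(-1/4621) - 4707*1/4666 = -2500/4621 - 4707/4666 = -33416047/21561586 ≈ -1.5498)
1/((o(-20, 55) + s)*4214) = 1/((10 - 33416047/21561586)*4214) = (1/4214)/(182199813/21561586) = (21561586/182199813)*(1/4214) = 10780793/383895005991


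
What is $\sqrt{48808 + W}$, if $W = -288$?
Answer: $2 \sqrt{12130} \approx 220.27$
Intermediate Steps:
$\sqrt{48808 + W} = \sqrt{48808 - 288} = \sqrt{48520} = 2 \sqrt{12130}$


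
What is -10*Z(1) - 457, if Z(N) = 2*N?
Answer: -477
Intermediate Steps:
-10*Z(1) - 457 = -20 - 457 = -477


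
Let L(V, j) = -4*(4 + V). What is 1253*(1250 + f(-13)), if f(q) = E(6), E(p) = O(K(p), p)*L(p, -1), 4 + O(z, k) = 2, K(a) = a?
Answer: 1666490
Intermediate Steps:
L(V, j) = -16 - 4*V
O(z, k) = -2 (O(z, k) = -4 + 2 = -2)
E(p) = 32 + 8*p (E(p) = -2*(-16 - 4*p) = 32 + 8*p)
f(q) = 80 (f(q) = 32 + 8*6 = 32 + 48 = 80)
1253*(1250 + f(-13)) = 1253*(1250 + 80) = 1253*1330 = 1666490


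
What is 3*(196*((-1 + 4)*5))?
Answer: 8820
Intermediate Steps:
3*(196*((-1 + 4)*5)) = 3*(196*(3*5)) = 3*(196*15) = 3*2940 = 8820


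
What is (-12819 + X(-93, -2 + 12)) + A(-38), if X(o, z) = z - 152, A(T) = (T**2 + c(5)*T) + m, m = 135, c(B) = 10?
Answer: -11762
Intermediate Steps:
A(T) = 135 + T**2 + 10*T (A(T) = (T**2 + 10*T) + 135 = 135 + T**2 + 10*T)
X(o, z) = -152 + z
(-12819 + X(-93, -2 + 12)) + A(-38) = (-12819 + (-152 + (-2 + 12))) + (135 + (-38)**2 + 10*(-38)) = (-12819 + (-152 + 10)) + (135 + 1444 - 380) = (-12819 - 142) + 1199 = -12961 + 1199 = -11762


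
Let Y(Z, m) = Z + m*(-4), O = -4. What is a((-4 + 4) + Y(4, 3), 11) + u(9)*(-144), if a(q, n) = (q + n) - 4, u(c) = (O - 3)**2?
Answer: -7057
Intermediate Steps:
Y(Z, m) = Z - 4*m
u(c) = 49 (u(c) = (-4 - 3)**2 = (-7)**2 = 49)
a(q, n) = -4 + n + q (a(q, n) = (n + q) - 4 = -4 + n + q)
a((-4 + 4) + Y(4, 3), 11) + u(9)*(-144) = (-4 + 11 + ((-4 + 4) + (4 - 4*3))) + 49*(-144) = (-4 + 11 + (0 + (4 - 12))) - 7056 = (-4 + 11 + (0 - 8)) - 7056 = (-4 + 11 - 8) - 7056 = -1 - 7056 = -7057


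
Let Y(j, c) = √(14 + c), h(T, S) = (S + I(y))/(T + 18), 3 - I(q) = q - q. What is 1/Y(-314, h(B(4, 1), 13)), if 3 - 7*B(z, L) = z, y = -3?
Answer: 5*√190/266 ≈ 0.25910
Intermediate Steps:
B(z, L) = 3/7 - z/7
I(q) = 3 (I(q) = 3 - (q - q) = 3 - 1*0 = 3 + 0 = 3)
h(T, S) = (3 + S)/(18 + T) (h(T, S) = (S + 3)/(T + 18) = (3 + S)/(18 + T))
1/Y(-314, h(B(4, 1), 13)) = 1/(√(14 + (3 + 13)/(18 + (3/7 - ⅐*4)))) = 1/(√(14 + 16/(18 + (3/7 - 4/7)))) = 1/(√(14 + 16/(18 - ⅐))) = 1/(√(14 + 16/(125/7))) = 1/(√(14 + (7/125)*16)) = 1/(√(14 + 112/125)) = 1/(√(1862/125)) = 1/(7*√190/25) = 5*√190/266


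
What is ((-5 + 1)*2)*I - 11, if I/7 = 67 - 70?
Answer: 157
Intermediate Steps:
I = -21 (I = 7*(67 - 70) = 7*(-3) = -21)
((-5 + 1)*2)*I - 11 = ((-5 + 1)*2)*(-21) - 11 = -4*2*(-21) - 11 = -8*(-21) - 11 = 168 - 11 = 157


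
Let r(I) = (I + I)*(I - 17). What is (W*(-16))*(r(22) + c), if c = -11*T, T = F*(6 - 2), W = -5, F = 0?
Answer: 17600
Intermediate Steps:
T = 0 (T = 0*(6 - 2) = 0*4 = 0)
r(I) = 2*I*(-17 + I) (r(I) = (2*I)*(-17 + I) = 2*I*(-17 + I))
c = 0 (c = -11*0 = 0)
(W*(-16))*(r(22) + c) = (-5*(-16))*(2*22*(-17 + 22) + 0) = 80*(2*22*5 + 0) = 80*(220 + 0) = 80*220 = 17600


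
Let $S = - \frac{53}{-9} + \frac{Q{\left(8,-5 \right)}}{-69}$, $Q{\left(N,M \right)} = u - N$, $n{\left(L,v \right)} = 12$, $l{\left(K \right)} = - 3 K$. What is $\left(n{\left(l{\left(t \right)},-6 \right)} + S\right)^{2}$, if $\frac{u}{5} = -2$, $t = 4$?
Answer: $\frac{14115049}{42849} \approx 329.41$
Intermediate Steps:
$u = -10$ ($u = 5 \left(-2\right) = -10$)
$Q{\left(N,M \right)} = -10 - N$
$S = \frac{1273}{207}$ ($S = - \frac{53}{-9} + \frac{-10 - 8}{-69} = \left(-53\right) \left(- \frac{1}{9}\right) + \left(-10 - 8\right) \left(- \frac{1}{69}\right) = \frac{53}{9} - - \frac{6}{23} = \frac{53}{9} + \frac{6}{23} = \frac{1273}{207} \approx 6.1498$)
$\left(n{\left(l{\left(t \right)},-6 \right)} + S\right)^{2} = \left(12 + \frac{1273}{207}\right)^{2} = \left(\frac{3757}{207}\right)^{2} = \frac{14115049}{42849}$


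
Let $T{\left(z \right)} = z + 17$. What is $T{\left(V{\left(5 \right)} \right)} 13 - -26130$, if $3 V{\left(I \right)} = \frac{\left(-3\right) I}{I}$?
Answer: $26338$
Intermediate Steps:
$V{\left(I \right)} = -1$ ($V{\left(I \right)} = \frac{- 3 I \frac{1}{I}}{3} = \frac{1}{3} \left(-3\right) = -1$)
$T{\left(z \right)} = 17 + z$
$T{\left(V{\left(5 \right)} \right)} 13 - -26130 = \left(17 - 1\right) 13 - -26130 = 16 \cdot 13 + 26130 = 208 + 26130 = 26338$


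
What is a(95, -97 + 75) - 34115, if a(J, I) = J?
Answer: -34020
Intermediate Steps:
a(95, -97 + 75) - 34115 = 95 - 34115 = -34020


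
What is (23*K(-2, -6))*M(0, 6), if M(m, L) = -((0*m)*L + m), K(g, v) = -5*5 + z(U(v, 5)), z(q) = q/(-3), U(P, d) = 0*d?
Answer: 0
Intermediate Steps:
U(P, d) = 0
z(q) = -q/3 (z(q) = q*(-⅓) = -q/3)
K(g, v) = -25 (K(g, v) = -5*5 - ⅓*0 = -25 + 0 = -25)
M(m, L) = -m (M(m, L) = -(0*L + m) = -(0 + m) = -m)
(23*K(-2, -6))*M(0, 6) = (23*(-25))*(-1*0) = -575*0 = 0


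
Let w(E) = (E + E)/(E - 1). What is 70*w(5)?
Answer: 175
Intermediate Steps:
w(E) = 2*E/(-1 + E) (w(E) = (2*E)/(-1 + E) = 2*E/(-1 + E))
70*w(5) = 70*(2*5/(-1 + 5)) = 70*(2*5/4) = 70*(2*5*(¼)) = 70*(5/2) = 175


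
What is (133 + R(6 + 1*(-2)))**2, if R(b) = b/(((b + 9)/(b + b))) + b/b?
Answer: 3147076/169 ≈ 18622.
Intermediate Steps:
R(b) = 1 + 2*b**2/(9 + b) (R(b) = b/(((9 + b)/((2*b)))) + 1 = b/(((9 + b)*(1/(2*b)))) + 1 = b/(((9 + b)/(2*b))) + 1 = b*(2*b/(9 + b)) + 1 = 2*b**2/(9 + b) + 1 = 1 + 2*b**2/(9 + b))
(133 + R(6 + 1*(-2)))**2 = (133 + (9 + (6 + 1*(-2)) + 2*(6 + 1*(-2))**2)/(9 + (6 + 1*(-2))))**2 = (133 + (9 + (6 - 2) + 2*(6 - 2)**2)/(9 + (6 - 2)))**2 = (133 + (9 + 4 + 2*4**2)/(9 + 4))**2 = (133 + (9 + 4 + 2*16)/13)**2 = (133 + (9 + 4 + 32)/13)**2 = (133 + (1/13)*45)**2 = (133 + 45/13)**2 = (1774/13)**2 = 3147076/169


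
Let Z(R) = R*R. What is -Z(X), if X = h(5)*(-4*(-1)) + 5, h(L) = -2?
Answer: -9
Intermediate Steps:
X = -3 (X = -(-8)*(-1) + 5 = -2*4 + 5 = -8 + 5 = -3)
Z(R) = R**2
-Z(X) = -1*(-3)**2 = -1*9 = -9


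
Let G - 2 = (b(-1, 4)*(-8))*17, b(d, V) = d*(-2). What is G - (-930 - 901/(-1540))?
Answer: 1015499/1540 ≈ 659.42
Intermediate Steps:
b(d, V) = -2*d
G = -270 (G = 2 + (-2*(-1)*(-8))*17 = 2 + (2*(-8))*17 = 2 - 16*17 = 2 - 272 = -270)
G - (-930 - 901/(-1540)) = -270 - (-930 - 901/(-1540)) = -270 - (-930 - 901*(-1)/1540) = -270 - (-930 - 1*(-901/1540)) = -270 - (-930 + 901/1540) = -270 - 1*(-1431299/1540) = -270 + 1431299/1540 = 1015499/1540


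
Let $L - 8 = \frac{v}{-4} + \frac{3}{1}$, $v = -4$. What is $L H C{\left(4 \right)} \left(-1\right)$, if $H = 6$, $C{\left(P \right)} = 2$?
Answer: $-144$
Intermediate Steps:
$L = 12$ ($L = 8 + \left(- \frac{4}{-4} + \frac{3}{1}\right) = 8 + \left(\left(-4\right) \left(- \frac{1}{4}\right) + 3 \cdot 1\right) = 8 + \left(1 + 3\right) = 8 + 4 = 12$)
$L H C{\left(4 \right)} \left(-1\right) = 12 \cdot 6 \cdot 2 \left(-1\right) = 72 \left(-2\right) = -144$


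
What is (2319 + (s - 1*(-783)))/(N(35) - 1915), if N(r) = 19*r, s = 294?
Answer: -1698/625 ≈ -2.7168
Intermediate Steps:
(2319 + (s - 1*(-783)))/(N(35) - 1915) = (2319 + (294 - 1*(-783)))/(19*35 - 1915) = (2319 + (294 + 783))/(665 - 1915) = (2319 + 1077)/(-1250) = 3396*(-1/1250) = -1698/625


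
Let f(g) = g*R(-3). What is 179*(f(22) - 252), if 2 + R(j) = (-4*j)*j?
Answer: -194752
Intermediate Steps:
R(j) = -2 - 4*j**2 (R(j) = -2 + (-4*j)*j = -2 - 4*j**2)
f(g) = -38*g (f(g) = g*(-2 - 4*(-3)**2) = g*(-2 - 4*9) = g*(-2 - 36) = g*(-38) = -38*g)
179*(f(22) - 252) = 179*(-38*22 - 252) = 179*(-836 - 252) = 179*(-1088) = -194752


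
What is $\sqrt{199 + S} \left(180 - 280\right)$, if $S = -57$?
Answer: $- 100 \sqrt{142} \approx -1191.6$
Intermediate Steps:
$\sqrt{199 + S} \left(180 - 280\right) = \sqrt{199 - 57} \left(180 - 280\right) = \sqrt{142} \left(-100\right) = - 100 \sqrt{142}$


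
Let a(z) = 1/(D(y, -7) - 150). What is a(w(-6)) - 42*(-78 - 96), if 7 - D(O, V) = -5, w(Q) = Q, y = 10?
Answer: 1008503/138 ≈ 7308.0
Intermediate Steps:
D(O, V) = 12 (D(O, V) = 7 - 1*(-5) = 7 + 5 = 12)
a(z) = -1/138 (a(z) = 1/(12 - 150) = 1/(-138) = -1/138)
a(w(-6)) - 42*(-78 - 96) = -1/138 - 42*(-78 - 96) = -1/138 - 42*(-174) = -1/138 - 1*(-7308) = -1/138 + 7308 = 1008503/138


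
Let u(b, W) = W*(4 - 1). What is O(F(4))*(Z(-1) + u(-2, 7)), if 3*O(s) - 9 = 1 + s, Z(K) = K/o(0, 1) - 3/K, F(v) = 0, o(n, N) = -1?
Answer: 250/3 ≈ 83.333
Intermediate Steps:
u(b, W) = 3*W (u(b, W) = W*3 = 3*W)
Z(K) = -K - 3/K (Z(K) = K/(-1) - 3/K = K*(-1) - 3/K = -K - 3/K)
O(s) = 10/3 + s/3 (O(s) = 3 + (1 + s)/3 = 3 + (⅓ + s/3) = 10/3 + s/3)
O(F(4))*(Z(-1) + u(-2, 7)) = (10/3 + (⅓)*0)*((-1*(-1) - 3/(-1)) + 3*7) = (10/3 + 0)*((1 - 3*(-1)) + 21) = 10*((1 + 3) + 21)/3 = 10*(4 + 21)/3 = (10/3)*25 = 250/3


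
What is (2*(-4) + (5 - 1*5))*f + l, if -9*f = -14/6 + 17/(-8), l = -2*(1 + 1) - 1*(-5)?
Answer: -80/27 ≈ -2.9630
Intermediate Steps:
l = 1 (l = -2*2 + 5 = -4 + 5 = 1)
f = 107/216 (f = -(-14/6 + 17/(-8))/9 = -(-14*1/6 + 17*(-1/8))/9 = -(-7/3 - 17/8)/9 = -1/9*(-107/24) = 107/216 ≈ 0.49537)
(2*(-4) + (5 - 1*5))*f + l = (2*(-4) + (5 - 1*5))*(107/216) + 1 = (-8 + (5 - 5))*(107/216) + 1 = (-8 + 0)*(107/216) + 1 = -8*107/216 + 1 = -107/27 + 1 = -80/27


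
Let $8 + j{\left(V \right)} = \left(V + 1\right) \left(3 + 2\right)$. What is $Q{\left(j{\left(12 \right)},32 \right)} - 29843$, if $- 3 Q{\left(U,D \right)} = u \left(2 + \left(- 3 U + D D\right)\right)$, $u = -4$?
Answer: $-28703$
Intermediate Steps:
$j{\left(V \right)} = -3 + 5 V$ ($j{\left(V \right)} = -8 + \left(V + 1\right) \left(3 + 2\right) = -8 + \left(1 + V\right) 5 = -8 + \left(5 + 5 V\right) = -3 + 5 V$)
$Q{\left(U,D \right)} = \frac{8}{3} - 4 U + \frac{4 D^{2}}{3}$ ($Q{\left(U,D \right)} = - \frac{\left(-4\right) \left(2 + \left(- 3 U + D D\right)\right)}{3} = - \frac{\left(-4\right) \left(2 + \left(- 3 U + D^{2}\right)\right)}{3} = - \frac{\left(-4\right) \left(2 + \left(D^{2} - 3 U\right)\right)}{3} = - \frac{\left(-4\right) \left(2 + D^{2} - 3 U\right)}{3} = - \frac{-8 - 4 D^{2} + 12 U}{3} = \frac{8}{3} - 4 U + \frac{4 D^{2}}{3}$)
$Q{\left(j{\left(12 \right)},32 \right)} - 29843 = \left(\frac{8}{3} - 4 \left(-3 + 5 \cdot 12\right) + \frac{4 \cdot 32^{2}}{3}\right) - 29843 = \left(\frac{8}{3} - 4 \left(-3 + 60\right) + \frac{4}{3} \cdot 1024\right) - 29843 = \left(\frac{8}{3} - 228 + \frac{4096}{3}\right) - 29843 = 1140 - 29843 = -28703$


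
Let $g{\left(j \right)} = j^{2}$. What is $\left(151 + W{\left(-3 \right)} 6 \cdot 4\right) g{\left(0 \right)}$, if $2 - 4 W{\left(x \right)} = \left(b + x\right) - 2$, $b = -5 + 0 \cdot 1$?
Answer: $0$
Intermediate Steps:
$b = -5$ ($b = -5 + 0 = -5$)
$W{\left(x \right)} = \frac{9}{4} - \frac{x}{4}$ ($W{\left(x \right)} = \frac{1}{2} - \frac{\left(-5 + x\right) - 2}{4} = \frac{1}{2} - \frac{-7 + x}{4} = \frac{1}{2} - \left(- \frac{7}{4} + \frac{x}{4}\right) = \frac{9}{4} - \frac{x}{4}$)
$\left(151 + W{\left(-3 \right)} 6 \cdot 4\right) g{\left(0 \right)} = \left(151 + \left(\frac{9}{4} - - \frac{3}{4}\right) 6 \cdot 4\right) 0^{2} = \left(151 + \left(\frac{9}{4} + \frac{3}{4}\right) 6 \cdot 4\right) 0 = \left(151 + 3 \cdot 6 \cdot 4\right) 0 = \left(151 + 18 \cdot 4\right) 0 = \left(151 + 72\right) 0 = 223 \cdot 0 = 0$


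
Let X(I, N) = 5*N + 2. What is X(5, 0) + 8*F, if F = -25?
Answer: -198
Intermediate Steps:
X(I, N) = 2 + 5*N
X(5, 0) + 8*F = (2 + 5*0) + 8*(-25) = (2 + 0) - 200 = 2 - 200 = -198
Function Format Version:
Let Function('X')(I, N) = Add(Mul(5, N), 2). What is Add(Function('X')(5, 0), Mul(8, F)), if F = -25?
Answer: -198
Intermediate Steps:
Function('X')(I, N) = Add(2, Mul(5, N))
Add(Function('X')(5, 0), Mul(8, F)) = Add(Add(2, Mul(5, 0)), Mul(8, -25)) = Add(Add(2, 0), -200) = Add(2, -200) = -198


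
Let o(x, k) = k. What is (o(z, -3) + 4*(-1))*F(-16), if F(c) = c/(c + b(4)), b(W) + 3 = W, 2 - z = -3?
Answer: -112/15 ≈ -7.4667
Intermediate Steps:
z = 5 (z = 2 - 1*(-3) = 2 + 3 = 5)
b(W) = -3 + W
F(c) = c/(1 + c) (F(c) = c/(c + (-3 + 4)) = c/(c + 1) = c/(1 + c))
(o(z, -3) + 4*(-1))*F(-16) = (-3 + 4*(-1))*(-16/(1 - 16)) = (-3 - 4)*(-16/(-15)) = -(-112)*(-1)/15 = -7*16/15 = -112/15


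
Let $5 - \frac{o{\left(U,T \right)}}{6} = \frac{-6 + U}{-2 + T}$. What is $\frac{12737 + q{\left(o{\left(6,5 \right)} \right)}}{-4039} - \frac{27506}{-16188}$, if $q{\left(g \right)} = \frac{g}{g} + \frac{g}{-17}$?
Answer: $- \frac{808158265}{555758322} \approx -1.4542$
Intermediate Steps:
$o{\left(U,T \right)} = 30 - \frac{6 \left(-6 + U\right)}{-2 + T}$ ($o{\left(U,T \right)} = 30 - 6 \frac{-6 + U}{-2 + T} = 30 - \frac{6 \left(-6 + U\right)}{-2 + T}$)
$q{\left(g \right)} = 1 - \frac{g}{17}$ ($q{\left(g \right)} = 1 + g \left(- \frac{1}{17}\right) = 1 - \frac{g}{17}$)
$\frac{12737 + q{\left(o{\left(6,5 \right)} \right)}}{-4039} - \frac{27506}{-16188} = \frac{12737 + \left(1 - \frac{6 \frac{1}{-2 + 5} \left(-4 - 6 + 5 \cdot 5\right)}{17}\right)}{-4039} - \frac{27506}{-16188} = \left(12737 + \left(1 - \frac{6 \cdot \frac{1}{3} \left(-4 - 6 + 25\right)}{17}\right)\right) \left(- \frac{1}{4039}\right) - - \frac{13753}{8094} = \left(12737 + \left(1 - \frac{6 \cdot \frac{1}{3} \cdot 15}{17}\right)\right) \left(- \frac{1}{4039}\right) + \frac{13753}{8094} = \left(12737 + \left(1 - \frac{30}{17}\right)\right) \left(- \frac{1}{4039}\right) + \frac{13753}{8094} = \left(12737 - \frac{13}{17}\right) \left(- \frac{1}{4039}\right) + \frac{13753}{8094} = \frac{216516}{17} \left(- \frac{1}{4039}\right) + \frac{13753}{8094} = - \frac{216516}{68663} + \frac{13753}{8094} = - \frac{808158265}{555758322}$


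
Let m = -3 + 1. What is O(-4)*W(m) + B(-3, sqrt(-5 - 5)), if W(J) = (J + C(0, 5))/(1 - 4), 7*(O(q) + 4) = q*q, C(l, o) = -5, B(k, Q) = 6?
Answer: 2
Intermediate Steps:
m = -2
O(q) = -4 + q**2/7 (O(q) = -4 + (q*q)/7 = -4 + q**2/7)
W(J) = 5/3 - J/3 (W(J) = (J - 5)/(1 - 4) = (-5 + J)/(-3) = (-5 + J)*(-1/3) = 5/3 - J/3)
O(-4)*W(m) + B(-3, sqrt(-5 - 5)) = (-4 + (1/7)*(-4)**2)*(5/3 - 1/3*(-2)) + 6 = (-4 + (1/7)*16)*(5/3 + 2/3) + 6 = (-4 + 16/7)*(7/3) + 6 = -12/7*7/3 + 6 = -4 + 6 = 2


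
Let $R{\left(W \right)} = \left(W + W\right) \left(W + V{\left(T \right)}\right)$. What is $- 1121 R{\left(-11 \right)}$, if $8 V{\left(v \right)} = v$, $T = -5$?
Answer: $- \frac{1146783}{4} \approx -2.867 \cdot 10^{5}$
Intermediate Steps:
$V{\left(v \right)} = \frac{v}{8}$
$R{\left(W \right)} = 2 W \left(- \frac{5}{8} + W\right)$ ($R{\left(W \right)} = \left(W + W\right) \left(W + \frac{1}{8} \left(-5\right)\right) = 2 W \left(W - \frac{5}{8}\right) = 2 W \left(- \frac{5}{8} + W\right)$)
$- 1121 R{\left(-11 \right)} = - 1121 \cdot \frac{1}{4} \left(-11\right) \left(-5 + 8 \left(-11\right)\right) = - 1121 \cdot \frac{1}{4} \left(-11\right) \left(-5 - 88\right) = - 1121 \cdot \frac{1}{4} \left(-11\right) \left(-93\right) = \left(-1121\right) \frac{1023}{4} = - \frac{1146783}{4}$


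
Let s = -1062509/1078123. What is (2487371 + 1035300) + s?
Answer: 3797871564024/1078123 ≈ 3.5227e+6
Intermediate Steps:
s = -1062509/1078123 (s = -1062509*1/1078123 = -1062509/1078123 ≈ -0.98552)
(2487371 + 1035300) + s = (2487371 + 1035300) - 1062509/1078123 = 3522671 - 1062509/1078123 = 3797871564024/1078123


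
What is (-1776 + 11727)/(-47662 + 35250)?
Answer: -93/116 ≈ -0.80172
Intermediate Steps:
(-1776 + 11727)/(-47662 + 35250) = 9951/(-12412) = 9951*(-1/12412) = -93/116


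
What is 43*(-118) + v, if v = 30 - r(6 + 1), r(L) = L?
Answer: -5051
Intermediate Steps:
v = 23 (v = 30 - (6 + 1) = 30 - 1*7 = 30 - 7 = 23)
43*(-118) + v = 43*(-118) + 23 = -5074 + 23 = -5051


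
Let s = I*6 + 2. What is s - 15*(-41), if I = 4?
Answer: 641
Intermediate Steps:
s = 26 (s = 4*6 + 2 = 24 + 2 = 26)
s - 15*(-41) = 26 - 15*(-41) = 26 + 615 = 641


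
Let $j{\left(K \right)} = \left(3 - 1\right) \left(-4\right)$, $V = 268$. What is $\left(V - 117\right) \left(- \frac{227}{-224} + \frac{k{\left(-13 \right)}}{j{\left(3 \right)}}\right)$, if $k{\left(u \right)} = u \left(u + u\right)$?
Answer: $- \frac{1394787}{224} \approx -6226.7$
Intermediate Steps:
$j{\left(K \right)} = -8$ ($j{\left(K \right)} = 2 \left(-4\right) = -8$)
$k{\left(u \right)} = 2 u^{2}$ ($k{\left(u \right)} = u 2 u = 2 u^{2}$)
$\left(V - 117\right) \left(- \frac{227}{-224} + \frac{k{\left(-13 \right)}}{j{\left(3 \right)}}\right) = \left(268 - 117\right) \left(- \frac{227}{-224} + \frac{2 \left(-13\right)^{2}}{-8}\right) = 151 \left(\left(-227\right) \left(- \frac{1}{224}\right) + 2 \cdot 169 \left(- \frac{1}{8}\right)\right) = 151 \left(\frac{227}{224} + 338 \left(- \frac{1}{8}\right)\right) = 151 \left(\frac{227}{224} - \frac{169}{4}\right) = 151 \left(- \frac{9237}{224}\right) = - \frac{1394787}{224}$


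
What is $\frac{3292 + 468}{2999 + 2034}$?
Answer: $\frac{3760}{5033} \approx 0.74707$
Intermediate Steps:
$\frac{3292 + 468}{2999 + 2034} = \frac{3760}{5033}$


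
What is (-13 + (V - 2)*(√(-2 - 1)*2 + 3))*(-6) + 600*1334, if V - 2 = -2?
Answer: 800514 + 24*I*√3 ≈ 8.0051e+5 + 41.569*I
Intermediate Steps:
V = 0 (V = 2 - 2 = 0)
(-13 + (V - 2)*(√(-2 - 1)*2 + 3))*(-6) + 600*1334 = (-13 + (0 - 2)*(√(-2 - 1)*2 + 3))*(-6) + 600*1334 = (-13 - 2*(√(-3)*2 + 3))*(-6) + 800400 = (-13 - 2*((I*√3)*2 + 3))*(-6) + 800400 = (-13 - 2*(2*I*√3 + 3))*(-6) + 800400 = (-13 - 2*(3 + 2*I*√3))*(-6) + 800400 = (-13 + (-6 - 4*I*√3))*(-6) + 800400 = (-19 - 4*I*√3)*(-6) + 800400 = (114 + 24*I*√3) + 800400 = 800514 + 24*I*√3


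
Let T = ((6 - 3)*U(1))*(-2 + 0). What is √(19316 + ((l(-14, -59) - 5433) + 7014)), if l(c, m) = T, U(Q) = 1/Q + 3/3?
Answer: √20885 ≈ 144.52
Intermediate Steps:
U(Q) = 1 + 1/Q (U(Q) = 1/Q + 3*(⅓) = 1/Q + 1 = 1 + 1/Q)
T = -12 (T = ((6 - 3)*((1 + 1)/1))*(-2 + 0) = (3*(1*2))*(-2) = (3*2)*(-2) = 6*(-2) = -12)
l(c, m) = -12
√(19316 + ((l(-14, -59) - 5433) + 7014)) = √(19316 + ((-12 - 5433) + 7014)) = √(19316 + (-5445 + 7014)) = √(19316 + 1569) = √20885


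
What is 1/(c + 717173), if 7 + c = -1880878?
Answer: -1/1163712 ≈ -8.5932e-7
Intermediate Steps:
c = -1880885 (c = -7 - 1880878 = -1880885)
1/(c + 717173) = 1/(-1880885 + 717173) = 1/(-1163712) = -1/1163712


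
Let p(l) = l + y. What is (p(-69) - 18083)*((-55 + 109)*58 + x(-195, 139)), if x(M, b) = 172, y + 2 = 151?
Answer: -59481912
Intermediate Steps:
y = 149 (y = -2 + 151 = 149)
p(l) = 149 + l (p(l) = l + 149 = 149 + l)
(p(-69) - 18083)*((-55 + 109)*58 + x(-195, 139)) = ((149 - 69) - 18083)*((-55 + 109)*58 + 172) = (80 - 18083)*(54*58 + 172) = -18003*(3132 + 172) = -18003*3304 = -59481912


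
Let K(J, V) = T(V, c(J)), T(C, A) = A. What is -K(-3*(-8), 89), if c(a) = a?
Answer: -24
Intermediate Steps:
K(J, V) = J
-K(-3*(-8), 89) = -(-3)*(-8) = -1*24 = -24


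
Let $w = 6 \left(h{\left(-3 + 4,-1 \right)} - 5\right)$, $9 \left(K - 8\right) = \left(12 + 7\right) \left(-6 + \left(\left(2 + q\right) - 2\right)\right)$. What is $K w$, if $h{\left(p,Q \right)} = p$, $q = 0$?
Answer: $112$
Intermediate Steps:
$K = - \frac{14}{3}$ ($K = 8 + \frac{\left(12 + 7\right) \left(-6 + \left(\left(2 + 0\right) - 2\right)\right)}{9} = 8 + \frac{19 \left(-6 + \left(2 - 2\right)\right)}{9} = 8 + \frac{19 \left(-6 + 0\right)}{9} = 8 + \frac{19 \left(-6\right)}{9} = 8 + \frac{1}{9} \left(-114\right) = 8 - \frac{38}{3} = - \frac{14}{3} \approx -4.6667$)
$w = -24$ ($w = 6 \left(\left(-3 + 4\right) - 5\right) = 6 \left(1 - 5\right) = 6 \left(-4\right) = -24$)
$K w = \left(- \frac{14}{3}\right) \left(-24\right) = 112$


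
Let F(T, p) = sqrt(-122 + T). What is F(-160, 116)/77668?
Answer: I*sqrt(282)/77668 ≈ 0.00021621*I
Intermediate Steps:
F(-160, 116)/77668 = sqrt(-122 - 160)/77668 = sqrt(-282)*(1/77668) = (I*sqrt(282))*(1/77668) = I*sqrt(282)/77668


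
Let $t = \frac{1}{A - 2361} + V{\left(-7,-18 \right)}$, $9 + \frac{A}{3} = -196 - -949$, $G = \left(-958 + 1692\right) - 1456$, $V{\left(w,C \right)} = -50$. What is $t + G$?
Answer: $- \frac{99589}{129} \approx -772.01$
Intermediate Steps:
$G = -722$ ($G = 734 - 1456 = -722$)
$A = 2232$ ($A = -27 + 3 \left(-196 - -949\right) = -27 + 3 \left(-196 + 949\right) = -27 + 3 \cdot 753 = -27 + 2259 = 2232$)
$t = - \frac{6451}{129}$ ($t = \frac{1}{2232 - 2361} - 50 = \frac{1}{-129} - 50 = - \frac{1}{129} - 50 = - \frac{6451}{129} \approx -50.008$)
$t + G = - \frac{6451}{129} - 722 = - \frac{99589}{129}$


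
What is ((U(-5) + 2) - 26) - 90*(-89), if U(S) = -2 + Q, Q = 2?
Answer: 7986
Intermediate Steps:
U(S) = 0 (U(S) = -2 + 2 = 0)
((U(-5) + 2) - 26) - 90*(-89) = ((0 + 2) - 26) - 90*(-89) = (2 - 26) + 8010 = -24 + 8010 = 7986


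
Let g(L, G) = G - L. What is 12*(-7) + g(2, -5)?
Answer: -91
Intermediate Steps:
12*(-7) + g(2, -5) = 12*(-7) + (-5 - 1*2) = -84 + (-5 - 2) = -84 - 7 = -91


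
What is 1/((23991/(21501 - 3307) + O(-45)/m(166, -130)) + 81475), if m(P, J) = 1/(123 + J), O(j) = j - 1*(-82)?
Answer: 1654/134333445 ≈ 1.2313e-5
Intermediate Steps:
O(j) = 82 + j (O(j) = j + 82 = 82 + j)
1/((23991/(21501 - 3307) + O(-45)/m(166, -130)) + 81475) = 1/((23991/(21501 - 3307) + (82 - 45)/(1/(123 - 130))) + 81475) = 1/((23991/18194 + 37/(1/(-7))) + 81475) = 1/((23991*(1/18194) + 37/(-⅐)) + 81475) = 1/((2181/1654 + 37*(-7)) + 81475) = 1/((2181/1654 - 259) + 81475) = 1/(-426205/1654 + 81475) = 1/(134333445/1654) = 1654/134333445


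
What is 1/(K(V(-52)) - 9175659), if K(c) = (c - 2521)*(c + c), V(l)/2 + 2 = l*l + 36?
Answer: 1/23187501 ≈ 4.3127e-8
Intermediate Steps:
V(l) = 68 + 2*l**2 (V(l) = -4 + 2*(l*l + 36) = -4 + 2*(l**2 + 36) = -4 + 2*(36 + l**2) = -4 + (72 + 2*l**2) = 68 + 2*l**2)
K(c) = 2*c*(-2521 + c) (K(c) = (-2521 + c)*(2*c) = 2*c*(-2521 + c))
1/(K(V(-52)) - 9175659) = 1/(2*(68 + 2*(-52)**2)*(-2521 + (68 + 2*(-52)**2)) - 9175659) = 1/(2*(68 + 2*2704)*(-2521 + (68 + 2*2704)) - 9175659) = 1/(2*(68 + 5408)*(-2521 + (68 + 5408)) - 9175659) = 1/(2*5476*(-2521 + 5476) - 9175659) = 1/(2*5476*2955 - 9175659) = 1/(32363160 - 9175659) = 1/23187501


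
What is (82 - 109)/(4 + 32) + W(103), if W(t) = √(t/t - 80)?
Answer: -¾ + I*√79 ≈ -0.75 + 8.8882*I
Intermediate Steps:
W(t) = I*√79 (W(t) = √(1 - 80) = √(-79) = I*√79)
(82 - 109)/(4 + 32) + W(103) = (82 - 109)/(4 + 32) + I*√79 = -27/36 + I*√79 = (1/36)*(-27) + I*√79 = -¾ + I*√79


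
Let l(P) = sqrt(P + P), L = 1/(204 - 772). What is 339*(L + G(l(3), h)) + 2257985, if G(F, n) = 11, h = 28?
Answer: 1284653213/568 ≈ 2.2617e+6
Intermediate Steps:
L = -1/568 (L = 1/(-568) = -1/568 ≈ -0.0017606)
l(P) = sqrt(2)*sqrt(P) (l(P) = sqrt(2*P) = sqrt(2)*sqrt(P))
339*(L + G(l(3), h)) + 2257985 = 339*(-1/568 + 11) + 2257985 = 339*(6247/568) + 2257985 = 2117733/568 + 2257985 = 1284653213/568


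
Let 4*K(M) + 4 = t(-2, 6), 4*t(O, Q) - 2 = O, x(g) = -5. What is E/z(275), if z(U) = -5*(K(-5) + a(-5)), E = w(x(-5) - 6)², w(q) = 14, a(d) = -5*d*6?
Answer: -196/745 ≈ -0.26309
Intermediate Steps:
a(d) = -30*d
t(O, Q) = ½ + O/4
K(M) = -1 (K(M) = -1 + (½ + (¼)*(-2))/4 = -1 + (½ - ½)/4 = -1 + (¼)*0 = -1 + 0 = -1)
E = 196 (E = 14² = 196)
z(U) = -745 (z(U) = -5*(-1 - 30*(-5)) = -5*(-1 + 150) = -5*149 = -745)
E/z(275) = 196/(-745) = 196*(-1/745) = -196/745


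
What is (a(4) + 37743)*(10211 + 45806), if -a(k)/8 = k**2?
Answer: 2107079455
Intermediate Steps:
a(k) = -8*k**2
(a(4) + 37743)*(10211 + 45806) = (-8*4**2 + 37743)*(10211 + 45806) = (-8*16 + 37743)*56017 = (-128 + 37743)*56017 = 37615*56017 = 2107079455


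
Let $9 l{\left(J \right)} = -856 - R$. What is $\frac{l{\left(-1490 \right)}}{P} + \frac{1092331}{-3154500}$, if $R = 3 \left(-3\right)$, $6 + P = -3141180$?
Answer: $- \frac{1715458985533}{4954435618500} \approx -0.34625$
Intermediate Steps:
$P = -3141186$ ($P = -6 - 3141180 = -3141186$)
$R = -9$
$l{\left(J \right)} = - \frac{847}{9}$ ($l{\left(J \right)} = \frac{-856 - -9}{9} = \frac{-856 + 9}{9} = \frac{1}{9} \left(-847\right) = - \frac{847}{9}$)
$\frac{l{\left(-1490 \right)}}{P} + \frac{1092331}{-3154500} = - \frac{847}{9 \left(-3141186\right)} + \frac{1092331}{-3154500} = \left(- \frac{847}{9}\right) \left(- \frac{1}{3141186}\right) + 1092331 \left(- \frac{1}{3154500}\right) = \frac{847}{28270674} - \frac{1092331}{3154500} = - \frac{1715458985533}{4954435618500}$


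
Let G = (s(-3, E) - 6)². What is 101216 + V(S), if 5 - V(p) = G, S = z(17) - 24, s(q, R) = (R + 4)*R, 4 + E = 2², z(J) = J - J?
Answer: 101185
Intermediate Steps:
z(J) = 0
E = 0 (E = -4 + 2² = -4 + 4 = 0)
s(q, R) = R*(4 + R) (s(q, R) = (4 + R)*R = R*(4 + R))
S = -24 (S = 0 - 24 = -24)
G = 36 (G = (0*(4 + 0) - 6)² = (0*4 - 6)² = (0 - 6)² = (-6)² = 36)
V(p) = -31 (V(p) = 5 - 1*36 = 5 - 36 = -31)
101216 + V(S) = 101216 - 31 = 101185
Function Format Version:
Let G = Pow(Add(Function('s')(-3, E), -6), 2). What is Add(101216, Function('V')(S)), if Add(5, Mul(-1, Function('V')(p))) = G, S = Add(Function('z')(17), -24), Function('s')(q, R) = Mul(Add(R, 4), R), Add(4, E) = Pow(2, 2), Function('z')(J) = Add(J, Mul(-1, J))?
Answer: 101185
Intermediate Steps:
Function('z')(J) = 0
E = 0 (E = Add(-4, Pow(2, 2)) = Add(-4, 4) = 0)
Function('s')(q, R) = Mul(R, Add(4, R)) (Function('s')(q, R) = Mul(Add(4, R), R) = Mul(R, Add(4, R)))
S = -24 (S = Add(0, -24) = -24)
G = 36 (G = Pow(Add(Mul(0, Add(4, 0)), -6), 2) = Pow(Add(Mul(0, 4), -6), 2) = Pow(Add(0, -6), 2) = Pow(-6, 2) = 36)
Function('V')(p) = -31 (Function('V')(p) = Add(5, Mul(-1, 36)) = Add(5, -36) = -31)
Add(101216, Function('V')(S)) = Add(101216, -31) = 101185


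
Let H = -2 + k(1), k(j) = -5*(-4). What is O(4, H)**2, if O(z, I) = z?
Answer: 16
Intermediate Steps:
k(j) = 20
H = 18 (H = -2 + 20 = 18)
O(4, H)**2 = 4**2 = 16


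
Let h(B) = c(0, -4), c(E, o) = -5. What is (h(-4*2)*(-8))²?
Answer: 1600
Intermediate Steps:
h(B) = -5
(h(-4*2)*(-8))² = (-5*(-8))² = 40² = 1600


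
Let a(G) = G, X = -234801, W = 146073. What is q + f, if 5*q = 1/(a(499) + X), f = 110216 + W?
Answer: 300245126389/1171510 ≈ 2.5629e+5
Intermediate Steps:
f = 256289 (f = 110216 + 146073 = 256289)
q = -1/1171510 (q = 1/(5*(499 - 234801)) = (⅕)/(-234302) = (⅕)*(-1/234302) = -1/1171510 ≈ -8.5360e-7)
q + f = -1/1171510 + 256289 = 300245126389/1171510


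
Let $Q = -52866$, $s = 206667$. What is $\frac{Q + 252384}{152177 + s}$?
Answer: $\frac{99759}{179422} \approx 0.556$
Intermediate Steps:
$\frac{Q + 252384}{152177 + s} = \frac{-52866 + 252384}{152177 + 206667} = \frac{199518}{358844} = 199518 \cdot \frac{1}{358844} = \frac{99759}{179422}$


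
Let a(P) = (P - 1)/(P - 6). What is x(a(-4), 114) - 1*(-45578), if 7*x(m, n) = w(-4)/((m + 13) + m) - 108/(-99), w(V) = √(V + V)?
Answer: 3509518/77 + I*√2/49 ≈ 45578.0 + 0.028861*I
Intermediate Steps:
w(V) = √2*√V (w(V) = √(2*V) = √2*√V)
a(P) = (-1 + P)/(-6 + P)
x(m, n) = 12/77 + 2*I*√2/(7*(13 + 2*m)) (x(m, n) = ((√2*√(-4))/((m + 13) + m) - 108/(-99))/7 = ((√2*(2*I))/((13 + m) + m) - 108*(-1/99))/7 = ((2*I*√2)/(13 + 2*m) + 12/11)/7 = (2*I*√2/(13 + 2*m) + 12/11)/7 = (12/11 + 2*I*√2/(13 + 2*m))/7 = 12/77 + 2*I*√2/(7*(13 + 2*m)))
x(a(-4), 114) - 1*(-45578) = 2*(78 + 12*((-1 - 4)/(-6 - 4)) + 11*I*√2)/(77*(13 + 2*((-1 - 4)/(-6 - 4)))) - 1*(-45578) = 2*(78 + 12*(-5/(-10)) + 11*I*√2)/(77*(13 + 2*(-5/(-10)))) + 45578 = 2*(78 + 12*(-⅒*(-5)) + 11*I*√2)/(77*(13 + 2*(-⅒*(-5)))) + 45578 = 2*(78 + 12*(½) + 11*I*√2)/(77*(13 + 2*(½))) + 45578 = 2*(78 + 6 + 11*I*√2)/(77*(13 + 1)) + 45578 = (2/77)*(84 + 11*I*√2)/14 + 45578 = (2/77)*(1/14)*(84 + 11*I*√2) + 45578 = (12/77 + I*√2/49) + 45578 = 3509518/77 + I*√2/49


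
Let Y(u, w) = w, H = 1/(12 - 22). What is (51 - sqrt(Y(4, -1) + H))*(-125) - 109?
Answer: -6484 + 25*I*sqrt(110)/2 ≈ -6484.0 + 131.1*I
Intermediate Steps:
H = -1/10 (H = 1/(-10) = -1/10 ≈ -0.10000)
(51 - sqrt(Y(4, -1) + H))*(-125) - 109 = (51 - sqrt(-1 - 1/10))*(-125) - 109 = (51 - sqrt(-11/10))*(-125) - 109 = (51 - I*sqrt(110)/10)*(-125) - 109 = (-6375 + 25*I*sqrt(110)/2) - 109 = -6484 + 25*I*sqrt(110)/2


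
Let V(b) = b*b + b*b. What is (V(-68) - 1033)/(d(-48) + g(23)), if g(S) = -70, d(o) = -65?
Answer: -1643/27 ≈ -60.852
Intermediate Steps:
V(b) = 2*b**2 (V(b) = b**2 + b**2 = 2*b**2)
(V(-68) - 1033)/(d(-48) + g(23)) = (2*(-68)**2 - 1033)/(-65 - 70) = (2*4624 - 1033)/(-135) = (9248 - 1033)*(-1/135) = 8215*(-1/135) = -1643/27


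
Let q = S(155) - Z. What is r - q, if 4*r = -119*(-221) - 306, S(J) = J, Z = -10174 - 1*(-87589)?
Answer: 335033/4 ≈ 83758.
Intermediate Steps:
Z = 77415 (Z = -10174 + 87589 = 77415)
q = -77260 (q = 155 - 1*77415 = 155 - 77415 = -77260)
r = 25993/4 (r = (-119*(-221) - 306)/4 = (26299 - 306)/4 = (1/4)*25993 = 25993/4 ≈ 6498.3)
r - q = 25993/4 - 1*(-77260) = 25993/4 + 77260 = 335033/4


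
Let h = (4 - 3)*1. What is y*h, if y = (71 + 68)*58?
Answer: 8062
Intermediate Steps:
y = 8062 (y = 139*58 = 8062)
h = 1 (h = 1*1 = 1)
y*h = 8062*1 = 8062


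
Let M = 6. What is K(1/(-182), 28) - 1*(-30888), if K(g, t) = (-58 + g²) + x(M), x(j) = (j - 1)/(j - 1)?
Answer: 1021246045/33124 ≈ 30831.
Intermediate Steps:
x(j) = 1 (x(j) = (-1 + j)/(-1 + j) = 1)
K(g, t) = -57 + g² (K(g, t) = (-58 + g²) + 1 = -57 + g²)
K(1/(-182), 28) - 1*(-30888) = (-57 + (1/(-182))²) - 1*(-30888) = (-57 + (-1/182)²) + 30888 = (-57 + 1/33124) + 30888 = -1888067/33124 + 30888 = 1021246045/33124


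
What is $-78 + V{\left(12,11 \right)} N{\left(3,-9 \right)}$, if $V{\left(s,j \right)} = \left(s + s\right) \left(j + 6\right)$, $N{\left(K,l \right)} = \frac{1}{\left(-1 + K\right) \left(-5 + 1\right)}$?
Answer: $-129$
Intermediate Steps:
$N{\left(K,l \right)} = \frac{1}{4 - 4 K}$ ($N{\left(K,l \right)} = \frac{1}{\left(-1 + K\right) \left(-4\right)} = \frac{1}{4 - 4 K}$)
$V{\left(s,j \right)} = 2 s \left(6 + j\right)$
$-78 + V{\left(12,11 \right)} N{\left(3,-9 \right)} = -78 + 2 \cdot 12 \left(6 + 11\right) \left(- \frac{1}{-4 + 4 \cdot 3}\right) = -78 + 2 \cdot 12 \cdot 17 \left(- \frac{1}{-4 + 12}\right) = -78 + 408 \left(- \frac{1}{8}\right) = -78 - 51 = -129$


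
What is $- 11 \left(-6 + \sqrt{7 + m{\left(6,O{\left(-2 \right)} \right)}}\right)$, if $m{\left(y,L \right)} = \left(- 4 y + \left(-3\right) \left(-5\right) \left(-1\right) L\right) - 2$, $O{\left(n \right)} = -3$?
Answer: $66 - 11 \sqrt{26} \approx 9.9108$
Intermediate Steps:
$m{\left(y,L \right)} = -2 - 15 L - 4 y$ ($m{\left(y,L \right)} = \left(- 4 y + 15 \left(-1\right) L\right) - 2 = \left(- 4 y - 15 L\right) - 2 = \left(- 15 L - 4 y\right) - 2 = -2 - 15 L - 4 y$)
$- 11 \left(-6 + \sqrt{7 + m{\left(6,O{\left(-2 \right)} \right)}}\right) = - 11 \left(-6 + \sqrt{7 - -19}\right) = - 11 \left(-6 + \sqrt{7 + 19}\right) = - 11 \left(-6 + \sqrt{26}\right) = 66 - 11 \sqrt{26}$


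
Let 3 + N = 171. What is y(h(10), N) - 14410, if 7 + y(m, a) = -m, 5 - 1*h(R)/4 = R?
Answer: -14397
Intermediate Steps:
N = 168 (N = -3 + 171 = 168)
h(R) = 20 - 4*R
y(m, a) = -7 - m
y(h(10), N) - 14410 = (-7 - (20 - 4*10)) - 14410 = (-7 - (20 - 40)) - 14410 = (-7 - 1*(-20)) - 14410 = (-7 + 20) - 14410 = 13 - 14410 = -14397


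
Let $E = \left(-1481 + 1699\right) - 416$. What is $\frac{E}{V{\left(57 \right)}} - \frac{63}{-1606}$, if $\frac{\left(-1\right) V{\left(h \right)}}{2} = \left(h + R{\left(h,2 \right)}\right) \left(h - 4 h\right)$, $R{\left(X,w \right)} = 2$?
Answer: $\frac{52957}{1800326} \approx 0.029415$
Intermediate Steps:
$E = -198$ ($E = 218 - 416 = -198$)
$V{\left(h \right)} = 6 h \left(2 + h\right)$ ($V{\left(h \right)} = - 2 \left(h + 2\right) \left(h - 4 h\right) = - 2 \left(2 + h\right) \left(- 3 h\right) = - 2 \left(- 3 h \left(2 + h\right)\right) = 6 h \left(2 + h\right)$)
$\frac{E}{V{\left(57 \right)}} - \frac{63}{-1606} = - \frac{198}{6 \cdot 57 \left(2 + 57\right)} - \frac{63}{-1606} = - \frac{198}{6 \cdot 57 \cdot 59} - - \frac{63}{1606} = - \frac{198}{20178} + \frac{63}{1606} = \left(-198\right) \frac{1}{20178} + \frac{63}{1606} = - \frac{11}{1121} + \frac{63}{1606} = \frac{52957}{1800326}$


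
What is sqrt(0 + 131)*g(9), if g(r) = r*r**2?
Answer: 729*sqrt(131) ≈ 8343.8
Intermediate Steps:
g(r) = r**3
sqrt(0 + 131)*g(9) = sqrt(0 + 131)*9**3 = sqrt(131)*729 = 729*sqrt(131)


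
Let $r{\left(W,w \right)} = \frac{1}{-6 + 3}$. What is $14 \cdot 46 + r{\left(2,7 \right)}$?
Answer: $\frac{1931}{3} \approx 643.67$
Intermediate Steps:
$r{\left(W,w \right)} = - \frac{1}{3}$ ($r{\left(W,w \right)} = \frac{1}{-3} = - \frac{1}{3}$)
$14 \cdot 46 + r{\left(2,7 \right)} = 14 \cdot 46 - \frac{1}{3} = 644 - \frac{1}{3} = \frac{1931}{3}$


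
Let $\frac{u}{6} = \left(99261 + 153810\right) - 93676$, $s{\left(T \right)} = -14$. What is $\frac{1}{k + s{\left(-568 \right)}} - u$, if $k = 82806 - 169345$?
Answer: $- \frac{82776692611}{86553} \approx -9.5637 \cdot 10^{5}$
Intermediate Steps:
$k = -86539$ ($k = 82806 - 169345 = -86539$)
$u = 956370$ ($u = 6 \left(\left(99261 + 153810\right) - 93676\right) = 6 \left(253071 - 93676\right) = 6 \cdot 159395 = 956370$)
$\frac{1}{k + s{\left(-568 \right)}} - u = \frac{1}{-86539 - 14} - 956370 = \frac{1}{-86553} - 956370 = - \frac{1}{86553} - 956370 = - \frac{82776692611}{86553}$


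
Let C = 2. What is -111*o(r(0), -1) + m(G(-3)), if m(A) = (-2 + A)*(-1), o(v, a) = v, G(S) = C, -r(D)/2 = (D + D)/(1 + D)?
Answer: 0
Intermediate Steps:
r(D) = -4*D/(1 + D) (r(D) = -2*(D + D)/(1 + D) = -2*2*D/(1 + D) = -4*D/(1 + D))
G(S) = 2
m(A) = 2 - A
-111*o(r(0), -1) + m(G(-3)) = -(-444)*0/(1 + 0) + (2 - 1*2) = -(-444)*0/1 + (2 - 2) = -(-444)*0 + 0 = -111*0 + 0 = 0 + 0 = 0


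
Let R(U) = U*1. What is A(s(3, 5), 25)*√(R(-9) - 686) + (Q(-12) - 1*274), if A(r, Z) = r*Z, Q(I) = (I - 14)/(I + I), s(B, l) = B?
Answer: -3275/12 + 75*I*√695 ≈ -272.92 + 1977.2*I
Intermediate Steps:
Q(I) = (-14 + I)/(2*I) (Q(I) = (-14 + I)/((2*I)) = (-14 + I)*(1/(2*I)) = (-14 + I)/(2*I))
A(r, Z) = Z*r
R(U) = U
A(s(3, 5), 25)*√(R(-9) - 686) + (Q(-12) - 1*274) = (25*3)*√(-9 - 686) + ((½)*(-14 - 12)/(-12) - 1*274) = 75*√(-695) + ((½)*(-1/12)*(-26) - 274) = 75*(I*√695) + (13/12 - 274) = 75*I*√695 - 3275/12 = -3275/12 + 75*I*√695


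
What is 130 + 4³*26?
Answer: 1794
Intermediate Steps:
130 + 4³*26 = 130 + 64*26 = 130 + 1664 = 1794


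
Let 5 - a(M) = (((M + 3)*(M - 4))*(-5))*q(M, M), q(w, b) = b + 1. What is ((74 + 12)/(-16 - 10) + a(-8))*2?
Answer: -54556/13 ≈ -4196.6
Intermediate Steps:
q(w, b) = 1 + b
a(M) = 5 + 5*(1 + M)*(-4 + M)*(3 + M) (a(M) = 5 - ((M + 3)*(M - 4))*(-5)*(1 + M) = 5 - ((3 + M)*(-4 + M))*(-5)*(1 + M) = 5 - ((-4 + M)*(3 + M))*(-5)*(1 + M) = 5 - (-5*(-4 + M)*(3 + M))*(1 + M) = 5 - (-5)*(1 + M)*(-4 + M)*(3 + M) = 5 + 5*(1 + M)*(-4 + M)*(3 + M))
((74 + 12)/(-16 - 10) + a(-8))*2 = ((74 + 12)/(-16 - 10) + (-55 - 65*(-8) + 5*(-8)³))*2 = (86/(-26) + (-55 + 520 + 5*(-512)))*2 = (86*(-1/26) + (-55 + 520 - 2560))*2 = (-43/13 - 2095)*2 = -27278/13*2 = -54556/13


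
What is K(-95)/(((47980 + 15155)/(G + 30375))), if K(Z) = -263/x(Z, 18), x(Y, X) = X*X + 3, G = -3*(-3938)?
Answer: -3698569/6881715 ≈ -0.53745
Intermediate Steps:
G = 11814
x(Y, X) = 3 + X² (x(Y, X) = X² + 3 = 3 + X²)
K(Z) = -263/327 (K(Z) = -263/(3 + 18²) = -263/(3 + 324) = -263/327)
K(-95)/(((47980 + 15155)/(G + 30375))) = -263*(11814 + 30375)/(47980 + 15155)/327 = -263/(327*(63135/42189)) = -263/(327*(63135*(1/42189))) = -263/(327*21045/14063) = -263/327*14063/21045 = -3698569/6881715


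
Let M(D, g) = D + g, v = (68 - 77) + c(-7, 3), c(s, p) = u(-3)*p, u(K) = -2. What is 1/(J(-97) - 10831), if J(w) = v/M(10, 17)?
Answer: -9/97484 ≈ -9.2323e-5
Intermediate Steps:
c(s, p) = -2*p
v = -15 (v = (68 - 77) - 2*3 = -9 - 6 = -15)
J(w) = -5/9 (J(w) = -15/(10 + 17) = -15/27 = -15*1/27 = -5/9)
1/(J(-97) - 10831) = 1/(-5/9 - 10831) = 1/(-97484/9) = -9/97484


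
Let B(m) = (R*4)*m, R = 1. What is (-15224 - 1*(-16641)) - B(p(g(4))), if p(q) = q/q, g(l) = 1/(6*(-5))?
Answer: 1413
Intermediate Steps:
g(l) = -1/30 (g(l) = 1/(-30) = -1/30)
p(q) = 1
B(m) = 4*m (B(m) = (1*4)*m = 4*m)
(-15224 - 1*(-16641)) - B(p(g(4))) = (-15224 - 1*(-16641)) - 4 = (-15224 + 16641) - 1*4 = 1417 - 4 = 1413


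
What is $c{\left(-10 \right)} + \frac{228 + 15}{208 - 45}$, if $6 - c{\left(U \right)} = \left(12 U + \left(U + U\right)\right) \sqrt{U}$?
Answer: $\frac{1221}{163} + 140 i \sqrt{10} \approx 7.4908 + 442.72 i$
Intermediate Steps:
$c{\left(U \right)} = 6 - 14 U^{\frac{3}{2}}$ ($c{\left(U \right)} = 6 - \left(12 U + \left(U + U\right)\right) \sqrt{U} = 6 - \left(12 U + 2 U\right) \sqrt{U} = 6 - 14 U \sqrt{U} = 6 - 14 U^{\frac{3}{2}}$)
$c{\left(-10 \right)} + \frac{228 + 15}{208 - 45} = \left(6 - 14 \left(-10\right)^{\frac{3}{2}}\right) + \frac{228 + 15}{208 - 45} = \left(6 - 14 \left(- 10 i \sqrt{10}\right)\right) + \frac{243}{163} = \left(6 + 140 i \sqrt{10}\right) + 243 \cdot \frac{1}{163} = \left(6 + 140 i \sqrt{10}\right) + \frac{243}{163} = \frac{1221}{163} + 140 i \sqrt{10}$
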